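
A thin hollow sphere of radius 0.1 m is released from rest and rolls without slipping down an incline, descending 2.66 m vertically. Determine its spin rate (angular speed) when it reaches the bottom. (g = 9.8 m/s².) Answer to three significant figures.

Here I = (2/3)MR², so the shape factor k = I/(MR²) = 2/3.
Pure rolling means v = ωR; then KE = ½Mv² + ½I(v/R)² = ½(1+k)Mv² = (5/6)Mv².
Energy conservation Mgh = ½(1+k)Mv² gives v = √(2gh/(1+k)) = √(2 × 9.8 × 2.66 / 1.667) = 5.593 m/s.
Then ω = v/R = 5.593 / 0.1 ≈ 55.9 rad/s.

ω ≈ 55.9 rad/s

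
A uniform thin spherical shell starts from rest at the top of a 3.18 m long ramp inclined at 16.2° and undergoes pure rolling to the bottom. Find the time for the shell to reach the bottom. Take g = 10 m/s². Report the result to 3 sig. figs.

t ≈ 1.95 s

Here I = (2/3)MR², so the shape factor k = I/(MR²) = 2/3.
Along the incline Mg sinθ − f = Ma, and torque about the center fR = Iα = kMR²(a/R) gives f = kMa.
Hence a = g sinθ/(1+k) = 10×sin16.2°/1.667 = 1.674 m/s².
Starting from rest, L = ½at², so t = √(2L/a) = √(2×3.18/1.674) ≈ 1.95 s.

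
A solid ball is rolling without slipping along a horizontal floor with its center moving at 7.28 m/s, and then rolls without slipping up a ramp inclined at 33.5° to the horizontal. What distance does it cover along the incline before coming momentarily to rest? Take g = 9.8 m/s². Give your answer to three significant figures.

d ≈ 6.86 m

The moment of inertia is (2/5)MR², giving k ≡ I/(MR²) = 0.4.
Since it rolls without slipping, ω = v/R and KE = ½Mv² + ½Iω² = ½(1+k)Mv² = (7/10)Mv².
Setting this equal to Mgh gives the vertical rise h = (1+k)v₀²/(2g) = 1.4×7.28²/(2×9.8) = 3.786 m.
Along the incline, d = h/sinθ = 3.786/sin33.5° ≈ 6.86 m.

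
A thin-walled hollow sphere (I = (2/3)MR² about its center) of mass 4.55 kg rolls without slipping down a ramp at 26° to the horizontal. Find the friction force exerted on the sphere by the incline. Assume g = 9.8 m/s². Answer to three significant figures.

The moment of inertia is (2/3)MR², giving k ≡ I/(MR²) = 2/3.
Along the incline Mg sinθ − f = Ma, and torque about the center fR = Iα = kMR²(a/R) gives f = kMa.
Combining, a = g sinθ/(1+k) and f = kMa = kMg sinθ/(1+k).
f = (2/3) × 4.55 × 9.8 × sin26° / 1.667 ≈ 7.82 N.

f ≈ 7.82 N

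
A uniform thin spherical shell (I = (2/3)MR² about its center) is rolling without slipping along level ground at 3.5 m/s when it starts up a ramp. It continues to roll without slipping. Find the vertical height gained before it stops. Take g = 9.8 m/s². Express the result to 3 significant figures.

h ≈ 1.04 m

Here I = (2/3)MR², so the shape factor k = I/(MR²) = 2/3.
Rolling without slipping gives ω = v/R, so the total kinetic energy is ½Mv² + ½Iω² = ½(1+k)Mv² = (5/6)Mv².
All of this converts to potential energy at the highest point: (5/6)Mv₀² = Mgh.
Thus h = (1+k)v₀²/(2g) = 1.667 × 3.5² / (2 × 9.8) ≈ 1.04 m.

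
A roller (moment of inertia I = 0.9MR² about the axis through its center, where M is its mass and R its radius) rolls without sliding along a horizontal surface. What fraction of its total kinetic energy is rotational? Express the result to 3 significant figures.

For this body I = 0.9MR², i.e. k = I/(MR²) = 0.9.
With ω = v/R, KE_trans = ½Mv² and KE_rot = ½Iω² = ½kMv², so KE_total = ½(1+k)Mv².
The rotational fraction is therefore k/(1+k) = 0.9/1.9 ≈ 0.474.

fraction ≈ 0.474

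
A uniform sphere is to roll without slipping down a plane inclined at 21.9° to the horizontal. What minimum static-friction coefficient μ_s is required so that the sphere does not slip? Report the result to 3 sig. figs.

For this body I = (2/5)MR², i.e. k = I/(MR²) = 0.4.
Along the incline Mg sinθ − f = Ma, and torque about the center fR = Iα = kMR²(a/R) gives f = kMa.
These give a = g sinθ/(1+k) and the required friction f = kMg sinθ/(1+k).
The normal force is N = Mg cosθ, so μ_min = f/N = k tanθ/(1+k).
μ_min = 0.4 × tan21.9° / 1.4 ≈ 0.115.

μ_min ≈ 0.115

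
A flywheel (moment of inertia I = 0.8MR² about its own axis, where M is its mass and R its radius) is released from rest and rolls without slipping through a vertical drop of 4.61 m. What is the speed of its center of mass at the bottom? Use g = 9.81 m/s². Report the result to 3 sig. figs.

With I = 0.8MR², the ratio k = I/(MR²) is 0.8.
The rolling condition ω = v/R makes the rotational term ½I(v/R)² = ½kMv², so KE_total = ½(1+k)Mv² = (9/10)Mv².
Setting Mgh = (9/10)Mv² gives v = √(2gh/(1+k)) = √(2·9.81·4.61/1.8) ≈ 7.09 m/s.

v ≈ 7.09 m/s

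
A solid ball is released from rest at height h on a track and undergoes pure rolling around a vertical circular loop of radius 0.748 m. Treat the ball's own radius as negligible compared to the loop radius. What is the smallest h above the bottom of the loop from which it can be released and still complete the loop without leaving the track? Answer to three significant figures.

The moment of inertia is (2/5)MR², giving k ≡ I/(MR²) = 0.4.
At the top of the loop, the minimum-contact condition is Mg = Mv_top²/r, so v_top² = gr.
With ω = v/R, the kinetic energy at speed v is ½(1+k)Mv² = (7/10)Mv².
Energy conservation from release (height h) to the top (height 2r): Mgh = Mg(2r) + (7/10)M·gr.
Thus h_min = 2r + (1+k)r/2 = r(2 + 1.4/2) = 0.748 × 2.7 ≈ 2.02 m.

h_min ≈ 2.02 m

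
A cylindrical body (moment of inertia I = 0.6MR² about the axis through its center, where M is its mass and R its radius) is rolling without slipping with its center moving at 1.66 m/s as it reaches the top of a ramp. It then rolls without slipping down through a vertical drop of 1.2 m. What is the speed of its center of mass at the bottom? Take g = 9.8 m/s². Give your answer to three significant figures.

v ≈ 4.18 m/s

With I = 0.6MR², the ratio k = I/(MR²) is 0.6.
Pure rolling means v = ωR; then KE = ½Mv² + ½I(v/R)² = ½(1+k)Mv² = (4/5)Mv².
Conserving energy between top and bottom: (4/5)Mv² = (4/5)Mv₀² + Mgh, hence v² = v₀² + 2gh/(1+k).
v = √(1.66² + 2×9.8×1.2/1.6) = √17.46 ≈ 4.18 m/s.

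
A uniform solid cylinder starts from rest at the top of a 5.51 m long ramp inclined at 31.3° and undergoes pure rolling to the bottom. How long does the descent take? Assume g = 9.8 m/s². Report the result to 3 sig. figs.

t ≈ 1.80 s

The moment of inertia is (1/2)MR², giving k ≡ I/(MR²) = 0.5.
Along the incline Mg sinθ − f = Ma, and torque about the center fR = Iα = kMR²(a/R) gives f = kMa.
Hence a = g sinθ/(1+k) = 9.8×sin31.3°/1.5 = 3.394 m/s².
With constant a from rest, t = √(2L/a) = √(2·5.51/3.394) ≈ 1.80 s.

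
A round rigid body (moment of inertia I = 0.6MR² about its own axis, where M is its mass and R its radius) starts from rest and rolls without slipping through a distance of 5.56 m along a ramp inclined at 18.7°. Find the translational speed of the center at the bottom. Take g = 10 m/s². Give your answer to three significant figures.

v ≈ 4.72 m/s

Here I = 0.6MR², so the shape factor k = I/(MR²) = 0.6.
The rolling condition ω = v/R makes the rotational term ½I(v/R)² = ½kMv², so KE_total = ½(1+k)Mv² = (4/5)Mv².
The vertical drop is h = L sinθ = 5.56 × sin18.7° = 1.783 m.
Energy conservation: Mgh = (4/5)Mv², so v = √(2gh/(1+k)) = √(2 × 10 × 1.783 / 1.6) ≈ 4.72 m/s.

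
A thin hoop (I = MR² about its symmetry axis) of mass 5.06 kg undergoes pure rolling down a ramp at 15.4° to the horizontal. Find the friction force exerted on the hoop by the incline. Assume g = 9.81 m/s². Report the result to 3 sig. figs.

f ≈ 6.59 N

With I = MR², the ratio k = I/(MR²) is 1.
Along the incline Mg sinθ − f = Ma, and torque about the center fR = Iα = kMR²(a/R) gives f = kMa.
Combining, a = g sinθ/(1+k) and f = kMa = kMg sinθ/(1+k).
f = 1 × 5.06 × 9.81 × sin15.4° / 2 ≈ 6.59 N.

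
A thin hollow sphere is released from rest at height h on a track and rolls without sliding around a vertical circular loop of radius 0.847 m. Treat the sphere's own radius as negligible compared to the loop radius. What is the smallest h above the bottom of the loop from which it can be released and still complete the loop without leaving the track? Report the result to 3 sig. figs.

The moment of inertia is (2/3)MR², giving k ≡ I/(MR²) = 2/3.
At the top of the loop, the minimum-contact condition is Mg = Mv_top²/r, so v_top² = gr.
With ω = v/R, the kinetic energy at speed v is ½(1+k)Mv² = (5/6)Mv².
Energy conservation from release (height h) to the top (height 2r): Mgh = Mg(2r) + (5/6)M·gr.
Thus h_min = 2r + (1+k)r/2 = r(2 + 1.667/2) = 0.847 × 2.833 ≈ 2.40 m.

h_min ≈ 2.40 m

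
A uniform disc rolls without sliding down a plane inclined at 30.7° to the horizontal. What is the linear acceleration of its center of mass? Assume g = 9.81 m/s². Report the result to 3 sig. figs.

a ≈ 3.34 m/s²

With I = (1/2)MR², the ratio k = I/(MR²) is 0.5.
Newton's second law down the slope: Mg sinθ − f = Ma. The torque equation fR = Iα (with α = a/R) gives f = kMa.
Eliminating f: Mg sinθ = (1+k)Ma, so a = g sinθ/(1+k) = 9.81 × sin30.7° / 1.5 ≈ 3.34 m/s².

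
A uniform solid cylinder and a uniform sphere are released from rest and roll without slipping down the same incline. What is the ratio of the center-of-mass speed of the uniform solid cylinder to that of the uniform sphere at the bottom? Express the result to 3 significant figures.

Each satisfies Mgh = ½(1+k)Mv² with k = I/(MR²), so v ∝ 1/√(1+k).
For the uniform solid cylinder k = 0.5; for the uniform sphere k = 0.4.
v₁/v₂ = √((1+k₂)/(1+k₁)) = √(1.4/1.5) ≈ 0.966.

v_ratio ≈ 0.966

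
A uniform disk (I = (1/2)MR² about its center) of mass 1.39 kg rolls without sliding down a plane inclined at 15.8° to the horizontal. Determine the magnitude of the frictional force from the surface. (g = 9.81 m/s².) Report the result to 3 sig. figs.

f ≈ 1.24 N

Here I = (1/2)MR², so the shape factor k = I/(MR²) = 0.5.
Along the incline Mg sinθ − f = Ma, and torque about the center fR = Iα = kMR²(a/R) gives f = kMa.
Combining, a = g sinθ/(1+k) and f = kMa = kMg sinθ/(1+k).
f = 0.5 × 1.39 × 9.81 × sin15.8° / 1.5 ≈ 1.24 N.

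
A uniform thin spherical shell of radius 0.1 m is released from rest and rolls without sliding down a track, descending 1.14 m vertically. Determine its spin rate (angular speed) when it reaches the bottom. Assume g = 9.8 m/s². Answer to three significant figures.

ω ≈ 36.6 rad/s

The moment of inertia is (2/3)MR², giving k ≡ I/(MR²) = 2/3.
The rolling condition ω = v/R makes the rotational term ½I(v/R)² = ½kMv², so KE_total = ½(1+k)Mv² = (5/6)Mv².
Energy conservation Mgh = ½(1+k)Mv² gives v = √(2gh/(1+k)) = √(2 × 9.8 × 1.14 / 1.667) = 3.661 m/s.
The angular speed follows from ω = v/R = 3.661/0.1 ≈ 36.6 rad/s.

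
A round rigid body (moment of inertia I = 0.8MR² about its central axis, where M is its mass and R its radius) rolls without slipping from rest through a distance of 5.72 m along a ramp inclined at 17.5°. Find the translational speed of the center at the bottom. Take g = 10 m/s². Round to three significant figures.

v ≈ 4.37 m/s

The moment of inertia is 0.8MR², giving k ≡ I/(MR²) = 0.8.
The rolling condition ω = v/R makes the rotational term ½I(v/R)² = ½kMv², so KE_total = ½(1+k)Mv² = (9/10)Mv².
The vertical drop is h = L sinθ = 5.72 × sin17.5° = 1.72 m.
Energy conservation: Mgh = (9/10)Mv², so v = √(2gh/(1+k)) = √(2 × 10 × 1.72 / 1.8) ≈ 4.37 m/s.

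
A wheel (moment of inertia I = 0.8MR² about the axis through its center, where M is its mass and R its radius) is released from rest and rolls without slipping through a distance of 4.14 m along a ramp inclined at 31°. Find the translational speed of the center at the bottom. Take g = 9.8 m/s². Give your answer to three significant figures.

v ≈ 4.82 m/s

Here I = 0.8MR², so the shape factor k = I/(MR²) = 0.8.
Rolling without slipping gives ω = v/R, so the total kinetic energy is ½Mv² + ½Iω² = ½(1+k)Mv² = (9/10)Mv².
The vertical drop is h = L sinθ = 4.14 × sin31° = 2.132 m.
Energy conservation: Mgh = (9/10)Mv², so v = √(2gh/(1+k)) = √(2 × 9.8 × 2.132 / 1.8) ≈ 4.82 m/s.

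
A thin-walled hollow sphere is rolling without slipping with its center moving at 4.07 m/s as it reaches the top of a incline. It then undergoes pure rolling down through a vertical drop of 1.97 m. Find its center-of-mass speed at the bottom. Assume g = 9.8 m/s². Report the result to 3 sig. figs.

Here I = (2/3)MR², so the shape factor k = I/(MR²) = 2/3.
The rolling condition ω = v/R makes the rotational term ½I(v/R)² = ½kMv², so KE_total = ½(1+k)Mv² = (5/6)Mv².
Conserving energy between top and bottom: (5/6)Mv² = (5/6)Mv₀² + Mgh, hence v² = v₀² + 2gh/(1+k).
v = √(4.07² + 2×9.8×1.97/1.667) = √39.73 ≈ 6.30 m/s.

v ≈ 6.30 m/s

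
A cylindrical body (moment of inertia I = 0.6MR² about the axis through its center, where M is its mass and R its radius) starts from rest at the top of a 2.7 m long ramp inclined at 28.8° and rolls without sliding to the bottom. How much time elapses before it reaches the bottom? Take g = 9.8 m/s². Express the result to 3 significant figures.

For this body I = 0.6MR², i.e. k = I/(MR²) = 0.6.
Along the incline Mg sinθ − f = Ma, and torque about the center fR = Iα = kMR²(a/R) gives f = kMa.
Hence a = g sinθ/(1+k) = 9.8×sin28.8°/1.6 = 2.951 m/s².
Starting from rest, L = ½at², so t = √(2L/a) = √(2×2.7/2.951) ≈ 1.35 s.

t ≈ 1.35 s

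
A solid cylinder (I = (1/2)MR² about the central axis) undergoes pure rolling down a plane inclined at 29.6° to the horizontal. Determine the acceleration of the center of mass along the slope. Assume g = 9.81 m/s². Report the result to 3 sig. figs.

a ≈ 3.23 m/s²

Here I = (1/2)MR², so the shape factor k = I/(MR²) = 0.5.
Newton's second law down the slope: Mg sinθ − f = Ma. The torque equation fR = Iα (with α = a/R) gives f = kMa.
Eliminating f: Mg sinθ = (1+k)Ma, so a = g sinθ/(1+k) = 9.81 × sin29.6° / 1.5 ≈ 3.23 m/s².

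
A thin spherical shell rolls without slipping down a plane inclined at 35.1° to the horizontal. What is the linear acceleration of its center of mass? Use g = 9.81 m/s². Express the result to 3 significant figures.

a ≈ 3.38 m/s²

For this body I = (2/3)MR², i.e. k = I/(MR²) = 2/3.
Newton's second law down the slope: Mg sinθ − f = Ma. The torque equation fR = Iα (with α = a/R) gives f = kMa.
Eliminating f: Mg sinθ = (1+k)Ma, so a = g sinθ/(1+k) = 9.81 × sin35.1° / 1.667 ≈ 3.38 m/s².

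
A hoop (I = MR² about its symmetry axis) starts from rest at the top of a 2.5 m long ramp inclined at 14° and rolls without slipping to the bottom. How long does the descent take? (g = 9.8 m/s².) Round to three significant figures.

For this body I = MR², i.e. k = I/(MR²) = 1.
Translational: Mg sinθ − f = Ma. Rotational about the CM: fR = Iα = kMRa, so f = kMa.
Hence a = g sinθ/(1+k) = 9.8×sin14°/2 = 1.185 m/s².
Starting from rest, L = ½at², so t = √(2L/a) = √(2×2.5/1.185) ≈ 2.05 s.

t ≈ 2.05 s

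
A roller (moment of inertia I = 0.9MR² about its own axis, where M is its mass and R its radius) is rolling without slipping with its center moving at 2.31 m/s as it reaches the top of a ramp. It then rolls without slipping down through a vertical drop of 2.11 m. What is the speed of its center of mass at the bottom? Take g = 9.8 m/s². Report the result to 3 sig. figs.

v ≈ 5.21 m/s

Here I = 0.9MR², so the shape factor k = I/(MR²) = 0.9.
The rolling condition ω = v/R makes the rotational term ½I(v/R)² = ½kMv², so KE_total = ½(1+k)Mv² = (19/20)Mv².
Energy conservation: (19/20)Mv₀² + Mgh = (19/20)Mv², so v² = v₀² + 2gh/(1+k).
v = √(2.31² + 2×9.8×2.11/1.9) = √27.1 ≈ 5.21 m/s.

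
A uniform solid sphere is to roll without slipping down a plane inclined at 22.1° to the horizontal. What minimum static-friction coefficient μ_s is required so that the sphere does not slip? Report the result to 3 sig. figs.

The moment of inertia is (2/5)MR², giving k ≡ I/(MR²) = 0.4.
Along the incline Mg sinθ − f = Ma, and torque about the center fR = Iα = kMR²(a/R) gives f = kMa.
These give a = g sinθ/(1+k) and the required friction f = kMg sinθ/(1+k).
With N = Mg cosθ, the no-slip condition f ≤ μN gives μ_min = f/N = k tanθ/(1+k).
μ_min = 0.4 × tan22.1° / 1.4 ≈ 0.116.

μ_min ≈ 0.116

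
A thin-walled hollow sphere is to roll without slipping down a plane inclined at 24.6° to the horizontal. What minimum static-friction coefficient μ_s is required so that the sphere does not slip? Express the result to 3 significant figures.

For this body I = (2/3)MR², i.e. k = I/(MR²) = 2/3.
Newton's second law down the slope: Mg sinθ − f = Ma. The torque equation fR = Iα (with α = a/R) gives f = kMa.
These give a = g sinθ/(1+k) and the required friction f = kMg sinθ/(1+k).
With N = Mg cosθ, the no-slip condition f ≤ μN gives μ_min = f/N = k tanθ/(1+k).
μ_min = (2/3) × tan24.6° / 1.667 ≈ 0.183.

μ_min ≈ 0.183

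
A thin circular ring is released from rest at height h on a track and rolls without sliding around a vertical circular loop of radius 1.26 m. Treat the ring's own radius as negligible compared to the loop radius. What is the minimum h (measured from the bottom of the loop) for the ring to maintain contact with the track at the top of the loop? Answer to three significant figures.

The moment of inertia is MR², giving k ≡ I/(MR²) = 1.
At the top of the loop, the minimum-contact condition is Mg = Mv_top²/r, so v_top² = gr.
With ω = v/R, the kinetic energy at speed v is ½(1+k)Mv² = Mv².
Energy conservation from release (height h) to the top (height 2r): Mgh = Mg(2r) + M·gr.
Thus h_min = 2r + (1+k)r/2 = r(2 + 2/2) = 1.26 × 3 ≈ 3.78 m.

h_min ≈ 3.78 m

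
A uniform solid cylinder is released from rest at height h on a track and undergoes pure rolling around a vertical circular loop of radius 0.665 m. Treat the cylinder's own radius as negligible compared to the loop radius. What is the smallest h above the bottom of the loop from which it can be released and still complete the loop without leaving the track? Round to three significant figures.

With I = (1/2)MR², the ratio k = I/(MR²) is 0.5.
At the top of the loop, the minimum-contact condition is Mg = Mv_top²/r, so v_top² = gr.
With ω = v/R, the kinetic energy at speed v is ½(1+k)Mv² = (3/4)Mv².
Energy conservation from release (height h) to the top (height 2r): Mgh = Mg(2r) + (3/4)M·gr.
Thus h_min = 2r + (1+k)r/2 = r(2 + 1.5/2) = 0.665 × 2.75 ≈ 1.83 m.

h_min ≈ 1.83 m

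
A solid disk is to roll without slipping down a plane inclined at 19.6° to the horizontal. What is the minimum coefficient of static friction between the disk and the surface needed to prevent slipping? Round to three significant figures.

μ_min ≈ 0.119

With I = (1/2)MR², the ratio k = I/(MR²) is 0.5.
Newton's second law down the slope: Mg sinθ − f = Ma. The torque equation fR = Iα (with α = a/R) gives f = kMa.
These give a = g sinθ/(1+k) and the required friction f = kMg sinθ/(1+k).
The normal force is N = Mg cosθ, so μ_min = f/N = k tanθ/(1+k).
μ_min = 0.5 × tan19.6° / 1.5 ≈ 0.119.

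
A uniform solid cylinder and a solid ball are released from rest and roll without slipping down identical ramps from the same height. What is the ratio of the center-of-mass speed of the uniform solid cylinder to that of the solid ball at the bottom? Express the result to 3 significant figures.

Each satisfies Mgh = ½(1+k)Mv² with k = I/(MR²), so v ∝ 1/√(1+k).
For the uniform solid cylinder k = 0.5; for the solid ball k = 0.4.
v₁/v₂ = √((1+k₂)/(1+k₁)) = √(1.4/1.5) ≈ 0.966.

v_ratio ≈ 0.966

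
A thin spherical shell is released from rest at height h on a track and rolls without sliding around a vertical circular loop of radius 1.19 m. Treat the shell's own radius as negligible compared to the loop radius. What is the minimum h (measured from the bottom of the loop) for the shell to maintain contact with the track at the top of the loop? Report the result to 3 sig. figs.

h_min ≈ 3.37 m

For this body I = (2/3)MR², i.e. k = I/(MR²) = 2/3.
At the top of the loop, the minimum-contact condition is Mg = Mv_top²/r, so v_top² = gr.
With ω = v/R, the kinetic energy at speed v is ½(1+k)Mv² = (5/6)Mv².
Energy conservation from release (height h) to the top (height 2r): Mgh = Mg(2r) + (5/6)M·gr.
Thus h_min = 2r + (1+k)r/2 = r(2 + 1.667/2) = 1.19 × 2.833 ≈ 3.37 m.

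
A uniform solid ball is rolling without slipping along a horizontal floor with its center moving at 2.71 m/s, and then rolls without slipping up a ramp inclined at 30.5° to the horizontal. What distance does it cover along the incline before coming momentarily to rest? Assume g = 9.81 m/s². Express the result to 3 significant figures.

d ≈ 1.03 m

Here I = (2/5)MR², so the shape factor k = I/(MR²) = 0.4.
Since it rolls without slipping, ω = v/R and KE = ½Mv² + ½Iω² = ½(1+k)Mv² = (7/10)Mv².
Setting this equal to Mgh gives the vertical rise h = (1+k)v₀²/(2g) = 1.4×2.71²/(2×9.81) = 0.524 m.
The distance along the slope is d = h/sinθ = 0.524/sin30.5° ≈ 1.03 m.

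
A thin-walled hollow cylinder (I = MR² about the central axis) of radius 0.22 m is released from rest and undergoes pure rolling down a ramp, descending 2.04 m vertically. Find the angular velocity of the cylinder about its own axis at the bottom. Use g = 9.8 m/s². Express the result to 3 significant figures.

ω ≈ 20.3 rad/s

With I = MR², the ratio k = I/(MR²) is 1.
Since it rolls without slipping, ω = v/R and KE = ½Mv² + ½Iω² = ½(1+k)Mv² = Mv².
Energy conservation Mgh = ½(1+k)Mv² gives v = √(2gh/(1+k)) = √(2 × 9.8 × 2.04 / 2) = 4.471 m/s.
Then ω = v/R = 4.471 / 0.22 ≈ 20.3 rad/s.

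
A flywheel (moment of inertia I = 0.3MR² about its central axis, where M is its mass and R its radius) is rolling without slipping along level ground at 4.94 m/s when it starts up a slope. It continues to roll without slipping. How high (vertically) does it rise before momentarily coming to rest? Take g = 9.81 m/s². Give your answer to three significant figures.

h ≈ 1.62 m

With I = 0.3MR², the ratio k = I/(MR²) is 0.3.
Since it rolls without slipping, ω = v/R and KE = ½Mv² + ½Iω² = ½(1+k)Mv² = (13/20)Mv².
All of this converts to potential energy at the highest point: (13/20)Mv₀² = Mgh.
Thus h = (1+k)v₀²/(2g) = 1.3 × 4.94² / (2 × 9.81) ≈ 1.62 m.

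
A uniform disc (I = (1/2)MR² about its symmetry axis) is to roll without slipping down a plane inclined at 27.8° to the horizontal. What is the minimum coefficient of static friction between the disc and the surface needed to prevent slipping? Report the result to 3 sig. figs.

For this body I = (1/2)MR², i.e. k = I/(MR²) = 0.5.
Along the incline Mg sinθ − f = Ma, and torque about the center fR = Iα = kMR²(a/R) gives f = kMa.
These give a = g sinθ/(1+k) and the required friction f = kMg sinθ/(1+k).
The normal force is N = Mg cosθ, so μ_min = f/N = k tanθ/(1+k).
μ_min = 0.5 × tan27.8° / 1.5 ≈ 0.176.

μ_min ≈ 0.176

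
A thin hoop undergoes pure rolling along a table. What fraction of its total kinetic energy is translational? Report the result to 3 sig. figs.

Here I = MR², so the shape factor k = I/(MR²) = 1.
With ω = v/R, KE_trans = ½Mv² and KE_rot = ½Iω² = ½kMv², so KE_total = ½(1+k)Mv².
The translational fraction is therefore 1/(1+k) = 1/2 ≈ 0.500.

fraction ≈ 0.500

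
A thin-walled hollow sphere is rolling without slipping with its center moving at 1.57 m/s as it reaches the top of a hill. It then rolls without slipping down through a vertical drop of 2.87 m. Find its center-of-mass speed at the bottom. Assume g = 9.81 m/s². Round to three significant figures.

v ≈ 6.02 m/s

Here I = (2/3)MR², so the shape factor k = I/(MR²) = 2/3.
The rolling condition ω = v/R makes the rotational term ½I(v/R)² = ½kMv², so KE_total = ½(1+k)Mv² = (5/6)Mv².
Conserving energy between top and bottom: (5/6)Mv² = (5/6)Mv₀² + Mgh, hence v² = v₀² + 2gh/(1+k).
v = √(1.57² + 2×9.81×2.87/1.667) = √36.25 ≈ 6.02 m/s.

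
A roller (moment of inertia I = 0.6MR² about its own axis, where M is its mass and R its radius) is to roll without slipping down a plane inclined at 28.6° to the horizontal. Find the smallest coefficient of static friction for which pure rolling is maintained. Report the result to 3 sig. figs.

Here I = 0.6MR², so the shape factor k = I/(MR²) = 0.6.
Newton's second law down the slope: Mg sinθ − f = Ma. The torque equation fR = Iα (with α = a/R) gives f = kMa.
These give a = g sinθ/(1+k) and the required friction f = kMg sinθ/(1+k).
The normal force is N = Mg cosθ, so μ_min = f/N = k tanθ/(1+k).
μ_min = 0.6 × tan28.6° / 1.6 ≈ 0.204.

μ_min ≈ 0.204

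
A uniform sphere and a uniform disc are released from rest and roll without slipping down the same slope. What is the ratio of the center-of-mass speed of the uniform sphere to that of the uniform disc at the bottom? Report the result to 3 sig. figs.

Each satisfies Mgh = ½(1+k)Mv² with k = I/(MR²), so v ∝ 1/√(1+k).
For the uniform sphere k = 0.4; for the uniform disc k = 0.5.
v₁/v₂ = √((1+k₂)/(1+k₁)) = √(1.5/1.4) ≈ 1.04.

v_ratio ≈ 1.04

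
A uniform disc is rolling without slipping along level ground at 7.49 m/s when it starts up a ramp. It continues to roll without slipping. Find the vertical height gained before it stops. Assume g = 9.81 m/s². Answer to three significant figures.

With I = (1/2)MR², the ratio k = I/(MR²) is 0.5.
Since it rolls without slipping, ω = v/R and KE = ½Mv² + ½Iω² = ½(1+k)Mv² = (3/4)Mv².
At the top the kinetic energy is zero, so (3/4)Mv₀² = Mgh.
Thus h = (1+k)v₀²/(2g) = 1.5 × 7.49² / (2 × 9.81) ≈ 4.29 m.

h ≈ 4.29 m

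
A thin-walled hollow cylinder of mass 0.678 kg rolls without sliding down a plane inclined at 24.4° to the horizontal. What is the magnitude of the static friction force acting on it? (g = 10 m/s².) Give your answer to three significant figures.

Here I = MR², so the shape factor k = I/(MR²) = 1.
Newton's second law down the slope: Mg sinθ − f = Ma. The torque equation fR = Iα (with α = a/R) gives f = kMa.
Combining, a = g sinθ/(1+k) and f = kMa = kMg sinθ/(1+k).
f = 1 × 0.678 × 10 × sin24.4° / 2 ≈ 1.40 N.

f ≈ 1.40 N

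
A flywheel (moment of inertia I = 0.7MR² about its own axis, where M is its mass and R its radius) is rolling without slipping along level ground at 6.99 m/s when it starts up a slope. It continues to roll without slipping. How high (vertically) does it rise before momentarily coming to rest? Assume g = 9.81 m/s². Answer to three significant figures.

The moment of inertia is 0.7MR², giving k ≡ I/(MR²) = 0.7.
Pure rolling means v = ωR; then KE = ½Mv² + ½I(v/R)² = ½(1+k)Mv² = (17/20)Mv².
At the top the kinetic energy is zero, so (17/20)Mv₀² = Mgh.
Thus h = (1+k)v₀²/(2g) = 1.7 × 6.99² / (2 × 9.81) ≈ 4.23 m.

h ≈ 4.23 m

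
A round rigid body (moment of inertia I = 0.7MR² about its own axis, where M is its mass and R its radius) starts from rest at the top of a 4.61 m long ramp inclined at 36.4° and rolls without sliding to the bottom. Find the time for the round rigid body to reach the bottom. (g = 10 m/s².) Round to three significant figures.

t ≈ 1.63 s

Here I = 0.7MR², so the shape factor k = I/(MR²) = 0.7.
Translational: Mg sinθ − f = Ma. Rotational about the CM: fR = Iα = kMRa, so f = kMa.
Hence a = g sinθ/(1+k) = 10×sin36.4°/1.7 = 3.491 m/s².
Starting from rest, L = ½at², so t = √(2L/a) = √(2×4.61/3.491) ≈ 1.63 s.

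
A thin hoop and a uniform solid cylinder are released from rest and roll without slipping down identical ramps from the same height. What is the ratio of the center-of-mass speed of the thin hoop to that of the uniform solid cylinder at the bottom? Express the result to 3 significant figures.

v_ratio ≈ 0.866

Each satisfies Mgh = ½(1+k)Mv² with k = I/(MR²), so v ∝ 1/√(1+k).
For the thin hoop k = 1; for the uniform solid cylinder k = 0.5.
v₁/v₂ = √((1+k₂)/(1+k₁)) = √(1.5/2) ≈ 0.866.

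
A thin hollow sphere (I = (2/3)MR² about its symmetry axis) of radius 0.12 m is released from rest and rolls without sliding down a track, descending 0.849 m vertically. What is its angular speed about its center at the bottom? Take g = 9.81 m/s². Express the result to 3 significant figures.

ω ≈ 26.3 rad/s

The moment of inertia is (2/3)MR², giving k ≡ I/(MR²) = 2/3.
The rolling condition ω = v/R makes the rotational term ½I(v/R)² = ½kMv², so KE_total = ½(1+k)Mv² = (5/6)Mv².
Energy conservation Mgh = ½(1+k)Mv² gives v = √(2gh/(1+k)) = √(2 × 9.81 × 0.849 / 1.667) = 3.161 m/s.
The angular speed follows from ω = v/R = 3.161/0.12 ≈ 26.3 rad/s.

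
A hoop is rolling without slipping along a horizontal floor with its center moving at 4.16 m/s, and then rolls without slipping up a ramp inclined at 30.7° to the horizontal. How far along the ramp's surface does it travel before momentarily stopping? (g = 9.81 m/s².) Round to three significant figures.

d ≈ 3.46 m

Here I = MR², so the shape factor k = I/(MR²) = 1.
Rolling without slipping gives ω = v/R, so the total kinetic energy is ½Mv² + ½Iω² = ½(1+k)Mv² = Mv².
Setting this equal to Mgh gives the vertical rise h = (1+k)v₀²/(2g) = 2×4.16²/(2×9.81) = 1.764 m.
The distance along the slope is d = h/sinθ = 1.764/sin30.7° ≈ 3.46 m.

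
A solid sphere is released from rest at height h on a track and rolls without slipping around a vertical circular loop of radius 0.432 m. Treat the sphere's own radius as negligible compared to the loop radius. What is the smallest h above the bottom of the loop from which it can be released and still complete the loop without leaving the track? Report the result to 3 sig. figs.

h_min ≈ 1.17 m

For this body I = (2/5)MR², i.e. k = I/(MR²) = 0.4.
At the top of the loop, the minimum-contact condition is Mg = Mv_top²/r, so v_top² = gr.
With ω = v/R, the kinetic energy at speed v is ½(1+k)Mv² = (7/10)Mv².
Energy conservation from release (height h) to the top (height 2r): Mgh = Mg(2r) + (7/10)M·gr.
Thus h_min = 2r + (1+k)r/2 = r(2 + 1.4/2) = 0.432 × 2.7 ≈ 1.17 m.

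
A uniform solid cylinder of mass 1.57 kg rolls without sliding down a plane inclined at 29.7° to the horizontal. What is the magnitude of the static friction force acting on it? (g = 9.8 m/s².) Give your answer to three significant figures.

f ≈ 2.54 N

The moment of inertia is (1/2)MR², giving k ≡ I/(MR²) = 0.5.
Translational: Mg sinθ − f = Ma. Rotational about the CM: fR = Iα = kMRa, so f = kMa.
Combining, a = g sinθ/(1+k) and f = kMa = kMg sinθ/(1+k).
f = 0.5 × 1.57 × 9.8 × sin29.7° / 1.5 ≈ 2.54 N.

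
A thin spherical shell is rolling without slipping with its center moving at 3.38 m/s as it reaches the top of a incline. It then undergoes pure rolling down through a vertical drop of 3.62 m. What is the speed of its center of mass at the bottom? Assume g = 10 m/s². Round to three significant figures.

The moment of inertia is (2/3)MR², giving k ≡ I/(MR²) = 2/3.
Rolling without slipping gives ω = v/R, so the total kinetic energy is ½Mv² + ½Iω² = ½(1+k)Mv² = (5/6)Mv².
Conserving energy between top and bottom: (5/6)Mv² = (5/6)Mv₀² + Mgh, hence v² = v₀² + 2gh/(1+k).
v = √(3.38² + 2×10×3.62/1.667) = √54.86 ≈ 7.41 m/s.

v ≈ 7.41 m/s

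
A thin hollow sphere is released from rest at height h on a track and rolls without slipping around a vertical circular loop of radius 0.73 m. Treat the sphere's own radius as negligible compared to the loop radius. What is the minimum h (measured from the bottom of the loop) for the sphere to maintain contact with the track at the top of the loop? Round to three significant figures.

The moment of inertia is (2/3)MR², giving k ≡ I/(MR²) = 2/3.
At the top, contact is just lost when gravity alone supplies the centripetal force: Mg = Mv_top²/r, i.e. v_top² = gr.
With ω = v/R, the kinetic energy at speed v is ½(1+k)Mv² = (5/6)Mv².
Energy conservation from release (height h) to the top (height 2r): Mgh = Mg(2r) + (5/6)M·gr.
Thus h_min = 2r + (1+k)r/2 = r(2 + 1.667/2) = 0.73 × 2.833 ≈ 2.07 m.

h_min ≈ 2.07 m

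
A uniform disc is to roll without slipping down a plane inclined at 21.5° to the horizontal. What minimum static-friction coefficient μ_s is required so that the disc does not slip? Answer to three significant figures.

The moment of inertia is (1/2)MR², giving k ≡ I/(MR²) = 0.5.
Newton's second law down the slope: Mg sinθ − f = Ma. The torque equation fR = Iα (with α = a/R) gives f = kMa.
These give a = g sinθ/(1+k) and the required friction f = kMg sinθ/(1+k).
The normal force is N = Mg cosθ, so μ_min = f/N = k tanθ/(1+k).
μ_min = 0.5 × tan21.5° / 1.5 ≈ 0.131.

μ_min ≈ 0.131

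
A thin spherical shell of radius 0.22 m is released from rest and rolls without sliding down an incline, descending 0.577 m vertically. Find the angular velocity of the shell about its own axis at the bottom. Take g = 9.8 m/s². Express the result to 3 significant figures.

The moment of inertia is (2/3)MR², giving k ≡ I/(MR²) = 2/3.
Rolling without slipping gives ω = v/R, so the total kinetic energy is ½Mv² + ½Iω² = ½(1+k)Mv² = (5/6)Mv².
Energy conservation Mgh = ½(1+k)Mv² gives v = √(2gh/(1+k)) = √(2 × 9.8 × 0.577 / 1.667) = 2.605 m/s.
Then ω = v/R = 2.605 / 0.22 ≈ 11.8 rad/s.

ω ≈ 11.8 rad/s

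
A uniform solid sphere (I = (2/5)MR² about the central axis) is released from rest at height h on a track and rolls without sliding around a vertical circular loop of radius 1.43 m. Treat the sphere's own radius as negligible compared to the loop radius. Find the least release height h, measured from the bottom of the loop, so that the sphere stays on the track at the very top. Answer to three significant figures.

For this body I = (2/5)MR², i.e. k = I/(MR²) = 0.4.
At the top of the loop, the minimum-contact condition is Mg = Mv_top²/r, so v_top² = gr.
With ω = v/R, the kinetic energy at speed v is ½(1+k)Mv² = (7/10)Mv².
Energy conservation from release (height h) to the top (height 2r): Mgh = Mg(2r) + (7/10)M·gr.
Thus h_min = 2r + (1+k)r/2 = r(2 + 1.4/2) = 1.43 × 2.7 ≈ 3.86 m.

h_min ≈ 3.86 m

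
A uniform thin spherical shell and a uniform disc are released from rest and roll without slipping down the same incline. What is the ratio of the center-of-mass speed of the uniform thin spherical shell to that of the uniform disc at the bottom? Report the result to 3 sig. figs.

v_ratio ≈ 0.949

Each satisfies Mgh = ½(1+k)Mv² with k = I/(MR²), so v ∝ 1/√(1+k).
For the uniform thin spherical shell k = 2/3; for the uniform disc k = 0.5.
v₁/v₂ = √((1+k₂)/(1+k₁)) = √(1.5/1.667) ≈ 0.949.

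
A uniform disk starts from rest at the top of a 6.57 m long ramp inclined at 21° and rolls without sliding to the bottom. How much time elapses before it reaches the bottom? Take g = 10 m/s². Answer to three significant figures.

t ≈ 2.35 s

For this body I = (1/2)MR², i.e. k = I/(MR²) = 0.5.
Translational: Mg sinθ − f = Ma. Rotational about the CM: fR = Iα = kMRa, so f = kMa.
Hence a = g sinθ/(1+k) = 10×sin21°/1.5 = 2.389 m/s².
Starting from rest, L = ½at², so t = √(2L/a) = √(2×6.57/2.389) ≈ 2.35 s.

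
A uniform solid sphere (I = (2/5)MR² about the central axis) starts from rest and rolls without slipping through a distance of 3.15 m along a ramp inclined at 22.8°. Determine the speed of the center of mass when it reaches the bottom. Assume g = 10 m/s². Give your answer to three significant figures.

v ≈ 4.18 m/s

With I = (2/5)MR², the ratio k = I/(MR²) is 0.4.
The rolling condition ω = v/R makes the rotational term ½I(v/R)² = ½kMv², so KE_total = ½(1+k)Mv² = (7/10)Mv².
The vertical drop is h = L sinθ = 3.15 × sin22.8° = 1.221 m.
Setting Mgh = (7/10)Mv² gives v = √(2gh/(1+k)) = √(2·10·1.221/1.4) ≈ 4.18 m/s.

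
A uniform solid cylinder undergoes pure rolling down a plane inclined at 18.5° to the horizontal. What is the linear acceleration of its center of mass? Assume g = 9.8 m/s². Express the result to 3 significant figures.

Here I = (1/2)MR², so the shape factor k = I/(MR²) = 0.5.
Newton's second law down the slope: Mg sinθ − f = Ma. The torque equation fR = Iα (with α = a/R) gives f = kMa.
Eliminating f: Mg sinθ = (1+k)Ma, so a = g sinθ/(1+k) = 9.8 × sin18.5° / 1.5 ≈ 2.07 m/s².

a ≈ 2.07 m/s²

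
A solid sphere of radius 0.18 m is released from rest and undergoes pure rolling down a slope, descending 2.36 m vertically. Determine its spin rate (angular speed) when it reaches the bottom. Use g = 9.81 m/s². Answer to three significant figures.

ω ≈ 31.9 rad/s

With I = (2/5)MR², the ratio k = I/(MR²) is 0.4.
Pure rolling means v = ωR; then KE = ½Mv² + ½I(v/R)² = ½(1+k)Mv² = (7/10)Mv².
Energy conservation Mgh = ½(1+k)Mv² gives v = √(2gh/(1+k)) = √(2 × 9.81 × 2.36 / 1.4) = 5.751 m/s.
Then ω = v/R = 5.751 / 0.18 ≈ 31.9 rad/s.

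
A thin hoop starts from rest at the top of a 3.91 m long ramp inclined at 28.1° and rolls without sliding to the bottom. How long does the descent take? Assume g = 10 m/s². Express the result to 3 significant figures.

The moment of inertia is MR², giving k ≡ I/(MR²) = 1.
Along the incline Mg sinθ − f = Ma, and torque about the center fR = Iα = kMR²(a/R) gives f = kMa.
Hence a = g sinθ/(1+k) = 10×sin28.1°/2 = 2.355 m/s².
Starting from rest, L = ½at², so t = √(2L/a) = √(2×3.91/2.355) ≈ 1.82 s.

t ≈ 1.82 s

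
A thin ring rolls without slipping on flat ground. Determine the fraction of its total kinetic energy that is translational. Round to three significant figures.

fraction ≈ 0.500

For this body I = MR², i.e. k = I/(MR²) = 1.
With ω = v/R, KE_trans = ½Mv² and KE_rot = ½Iω² = ½kMv², so KE_total = ½(1+k)Mv².
The translational fraction is therefore 1/(1+k) = 1/2 ≈ 0.500.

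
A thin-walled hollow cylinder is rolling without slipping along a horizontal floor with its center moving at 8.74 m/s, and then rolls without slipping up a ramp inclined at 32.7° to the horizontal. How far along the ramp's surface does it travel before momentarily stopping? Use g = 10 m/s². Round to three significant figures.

d ≈ 14.1 m

Here I = MR², so the shape factor k = I/(MR²) = 1.
Since it rolls without slipping, ω = v/R and KE = ½Mv² + ½Iω² = ½(1+k)Mv² = Mv².
Setting this equal to Mgh gives the vertical rise h = (1+k)v₀²/(2g) = 2×8.74²/(2×10) = 7.639 m.
Along the incline, d = h/sinθ = 7.639/sin32.7° ≈ 14.1 m.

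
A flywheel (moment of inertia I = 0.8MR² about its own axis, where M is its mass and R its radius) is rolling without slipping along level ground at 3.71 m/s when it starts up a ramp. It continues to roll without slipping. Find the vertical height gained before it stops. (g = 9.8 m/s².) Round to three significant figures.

h ≈ 1.26 m

Here I = 0.8MR², so the shape factor k = I/(MR²) = 0.8.
The rolling condition ω = v/R makes the rotational term ½I(v/R)² = ½kMv², so KE_total = ½(1+k)Mv² = (9/10)Mv².
All of this converts to potential energy at the highest point: (9/10)Mv₀² = Mgh.
Thus h = (1+k)v₀²/(2g) = 1.8 × 3.71² / (2 × 9.8) ≈ 1.26 m.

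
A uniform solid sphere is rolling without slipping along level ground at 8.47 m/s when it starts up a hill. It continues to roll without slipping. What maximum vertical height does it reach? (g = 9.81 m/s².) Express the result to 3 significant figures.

h ≈ 5.12 m

With I = (2/5)MR², the ratio k = I/(MR²) is 0.4.
Pure rolling means v = ωR; then KE = ½Mv² + ½I(v/R)² = ½(1+k)Mv² = (7/10)Mv².
All of this converts to potential energy at the highest point: (7/10)Mv₀² = Mgh.
Thus h = (1+k)v₀²/(2g) = 1.4 × 8.47² / (2 × 9.81) ≈ 5.12 m.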